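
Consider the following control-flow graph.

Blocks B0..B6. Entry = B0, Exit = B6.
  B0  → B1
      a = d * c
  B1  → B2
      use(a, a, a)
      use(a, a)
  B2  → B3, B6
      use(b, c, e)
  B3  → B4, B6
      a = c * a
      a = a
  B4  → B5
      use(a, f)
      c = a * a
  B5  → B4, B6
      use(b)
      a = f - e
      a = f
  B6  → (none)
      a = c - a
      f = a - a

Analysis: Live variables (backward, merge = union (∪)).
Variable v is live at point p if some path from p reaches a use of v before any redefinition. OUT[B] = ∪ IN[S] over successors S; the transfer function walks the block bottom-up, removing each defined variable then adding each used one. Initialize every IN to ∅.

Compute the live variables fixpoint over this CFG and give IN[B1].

Converged values:
  B0: | IN={b, c, d, e, f} | OUT={a, b, c, e, f}
  B1: | IN={a, b, c, e, f} | OUT={a, b, c, e, f}
  B2: | IN={a, b, c, e, f} | OUT={a, b, c, e, f}
  B3: | IN={a, b, c, e, f} | OUT={a, b, c, e, f}
  B4: | IN={a, b, e, f} | OUT={b, c, e, f}
  B5: | IN={b, c, e, f} | OUT={a, b, c, e, f}
  B6: | IN={a, c} | OUT={}

Merge at B1: OUT[B1] = IN[B2] = {a, b, c, e, f}
Applying B1's transfer function to that OUT value gives IN[B1] (row B1 above).

Answer: {a, b, c, e, f}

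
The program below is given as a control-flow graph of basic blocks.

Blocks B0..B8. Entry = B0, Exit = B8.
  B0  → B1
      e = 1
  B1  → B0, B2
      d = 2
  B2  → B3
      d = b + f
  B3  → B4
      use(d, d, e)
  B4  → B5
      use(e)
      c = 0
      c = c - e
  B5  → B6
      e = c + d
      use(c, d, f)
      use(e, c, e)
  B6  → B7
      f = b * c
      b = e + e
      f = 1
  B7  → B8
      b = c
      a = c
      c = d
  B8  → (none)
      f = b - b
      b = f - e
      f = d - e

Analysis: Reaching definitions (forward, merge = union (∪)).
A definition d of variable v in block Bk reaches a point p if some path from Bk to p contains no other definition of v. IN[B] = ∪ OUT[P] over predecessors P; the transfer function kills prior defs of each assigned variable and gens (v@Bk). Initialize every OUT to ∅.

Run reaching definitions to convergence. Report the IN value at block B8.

Converged values:
  B0:   IN={d@B1, e@B0}   OUT={d@B1, e@B0}
  B1:   IN={d@B1, e@B0}   OUT={d@B1, e@B0}
  B2:   IN={d@B1, e@B0}   OUT={d@B2, e@B0}
  B3:   IN={d@B2, e@B0}   OUT={d@B2, e@B0}
  B4:   IN={d@B2, e@B0}   OUT={c@B4, d@B2, e@B0}
  B5:   IN={c@B4, d@B2, e@B0}   OUT={c@B4, d@B2, e@B5}
  B6:   IN={c@B4, d@B2, e@B5}   OUT={b@B6, c@B4, d@B2, e@B5, f@B6}
  B7:   IN={b@B6, c@B4, d@B2, e@B5, f@B6}   OUT={a@B7, b@B7, c@B7, d@B2, e@B5, f@B6}
  B8:   IN={a@B7, b@B7, c@B7, d@B2, e@B5, f@B6}   OUT={a@B7, b@B8, c@B7, d@B2, e@B5, f@B8}

Merge at B8: IN[B8] = OUT[B7] = {a@B7, b@B7, c@B7, d@B2, e@B5, f@B6}

Answer: {a@B7, b@B7, c@B7, d@B2, e@B5, f@B6}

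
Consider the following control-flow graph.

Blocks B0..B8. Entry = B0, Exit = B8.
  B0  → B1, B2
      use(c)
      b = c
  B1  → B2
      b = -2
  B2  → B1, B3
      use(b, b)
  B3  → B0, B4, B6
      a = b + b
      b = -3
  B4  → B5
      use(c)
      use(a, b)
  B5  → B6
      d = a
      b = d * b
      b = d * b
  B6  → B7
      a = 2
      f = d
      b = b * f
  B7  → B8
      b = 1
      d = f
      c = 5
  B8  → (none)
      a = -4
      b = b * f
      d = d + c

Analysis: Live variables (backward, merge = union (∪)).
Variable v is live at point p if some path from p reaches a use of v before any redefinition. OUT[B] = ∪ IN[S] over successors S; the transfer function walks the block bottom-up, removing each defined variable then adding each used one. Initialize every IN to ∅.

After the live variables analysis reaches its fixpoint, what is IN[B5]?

Per-block solution:
  B0:   IN={c, d}   OUT={b, c, d}
  B1:   IN={c, d}   OUT={b, c, d}
  B2:   IN={b, c, d}   OUT={b, c, d}
  B3:   IN={b, c, d}   OUT={a, b, c, d}
  B4:   IN={a, b, c}   OUT={a, b}
  B5:   IN={a, b}   OUT={b, d}
  B6:   IN={b, d}   OUT={f}
  B7:   IN={f}   OUT={b, c, d, f}
  B8:   IN={b, c, d, f}   OUT={}

Merge at B5: OUT[B5] = IN[B6] = {b, d}
Applying B5's transfer function to that OUT value gives IN[B5] (row B5 above).

Answer: {a, b}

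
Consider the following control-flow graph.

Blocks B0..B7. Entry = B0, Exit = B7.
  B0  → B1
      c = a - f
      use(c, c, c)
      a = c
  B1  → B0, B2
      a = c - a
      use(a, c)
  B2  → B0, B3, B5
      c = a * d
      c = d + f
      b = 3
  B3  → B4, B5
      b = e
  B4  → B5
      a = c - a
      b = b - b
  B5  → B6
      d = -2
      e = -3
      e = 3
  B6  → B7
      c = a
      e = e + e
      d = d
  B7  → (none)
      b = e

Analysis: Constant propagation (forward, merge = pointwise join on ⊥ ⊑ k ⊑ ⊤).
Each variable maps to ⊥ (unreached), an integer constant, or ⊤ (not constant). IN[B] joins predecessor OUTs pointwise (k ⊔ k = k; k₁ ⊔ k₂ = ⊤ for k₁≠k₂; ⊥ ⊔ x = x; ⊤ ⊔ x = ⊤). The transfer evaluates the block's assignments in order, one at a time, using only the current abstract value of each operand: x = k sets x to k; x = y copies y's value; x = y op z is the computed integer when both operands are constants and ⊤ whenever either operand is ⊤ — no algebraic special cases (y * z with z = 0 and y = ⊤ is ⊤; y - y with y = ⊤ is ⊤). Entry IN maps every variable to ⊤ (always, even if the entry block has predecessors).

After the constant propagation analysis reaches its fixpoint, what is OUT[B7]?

Answer: {a: ⊤, b: 6, c: ⊤, d: -2, e: 6, f: ⊤}

Derivation:
Per-block solution:
  B0:   IN=(all ⊤)   OUT=(all ⊤)
  B1:   IN=(all ⊤)   OUT=(all ⊤)
  B2:   IN=(all ⊤)   OUT={b:3; rest ⊤}
  B3:   IN={b:3; rest ⊤}   OUT=(all ⊤)
  B4:   IN=(all ⊤)   OUT=(all ⊤)
  B5:   IN=(all ⊤)   OUT={d:-2, e:3; rest ⊤}
  B6:   IN={d:-2, e:3; rest ⊤}   OUT={d:-2, e:6; rest ⊤}
  B7:   IN={d:-2, e:6; rest ⊤}   OUT={b:6, d:-2, e:6; rest ⊤}

Merge at B7: IN[B7] = OUT[B6] = {a: ⊤, b: ⊤, c: ⊤, d: -2, e: 6, f: ⊤}
Applying B7's transfer function to that IN value gives OUT[B7] (row B7 above).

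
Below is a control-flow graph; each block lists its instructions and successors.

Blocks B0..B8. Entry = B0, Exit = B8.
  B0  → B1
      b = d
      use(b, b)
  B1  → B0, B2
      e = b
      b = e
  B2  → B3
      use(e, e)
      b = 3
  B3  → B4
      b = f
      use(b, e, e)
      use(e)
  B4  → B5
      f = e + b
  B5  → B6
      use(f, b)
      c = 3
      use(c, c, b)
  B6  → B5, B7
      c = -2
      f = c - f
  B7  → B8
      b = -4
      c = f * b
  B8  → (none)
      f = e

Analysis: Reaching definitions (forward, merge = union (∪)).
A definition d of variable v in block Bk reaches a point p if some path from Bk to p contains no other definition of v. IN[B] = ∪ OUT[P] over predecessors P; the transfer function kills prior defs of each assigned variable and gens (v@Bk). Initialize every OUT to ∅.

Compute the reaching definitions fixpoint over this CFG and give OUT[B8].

Fixpoint table:
  B0:   IN={b@B1, e@B1}   OUT={b@B0, e@B1}
  B1:   IN={b@B0, e@B1}   OUT={b@B1, e@B1}
  B2:   IN={b@B1, e@B1}   OUT={b@B2, e@B1}
  B3:   IN={b@B2, e@B1}   OUT={b@B3, e@B1}
  B4:   IN={b@B3, e@B1}   OUT={b@B3, e@B1, f@B4}
  B5:   IN={b@B3, c@B6, e@B1, f@B4, f@B6}   OUT={b@B3, c@B5, e@B1, f@B4, f@B6}
  B6:   IN={b@B3, c@B5, e@B1, f@B4, f@B6}   OUT={b@B3, c@B6, e@B1, f@B6}
  B7:   IN={b@B3, c@B6, e@B1, f@B6}   OUT={b@B7, c@B7, e@B1, f@B6}
  B8:   IN={b@B7, c@B7, e@B1, f@B6}   OUT={b@B7, c@B7, e@B1, f@B8}

Merge at B8: IN[B8] = OUT[B7] = {b@B7, c@B7, e@B1, f@B6}
Applying B8's transfer function to that IN value gives OUT[B8] (row B8 above).

Answer: {b@B7, c@B7, e@B1, f@B8}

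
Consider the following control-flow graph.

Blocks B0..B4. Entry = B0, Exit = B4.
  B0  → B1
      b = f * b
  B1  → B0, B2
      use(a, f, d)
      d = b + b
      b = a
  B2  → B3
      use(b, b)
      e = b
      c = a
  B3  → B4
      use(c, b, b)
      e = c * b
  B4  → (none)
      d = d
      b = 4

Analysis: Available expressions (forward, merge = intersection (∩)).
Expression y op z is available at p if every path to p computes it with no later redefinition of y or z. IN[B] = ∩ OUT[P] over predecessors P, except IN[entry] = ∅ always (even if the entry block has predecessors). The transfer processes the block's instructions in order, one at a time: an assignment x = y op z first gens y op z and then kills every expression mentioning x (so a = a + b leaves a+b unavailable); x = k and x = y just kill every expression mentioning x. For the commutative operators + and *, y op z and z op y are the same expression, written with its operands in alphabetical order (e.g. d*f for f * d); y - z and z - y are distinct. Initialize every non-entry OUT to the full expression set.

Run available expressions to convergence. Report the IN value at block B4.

Per-block solution:
  B0: | IN={} | OUT={}
  B1: | IN={} | OUT={}
  B2: | IN={} | OUT={}
  B3: | IN={} | OUT={b*c}
  B4: | IN={b*c} | OUT={}

Merge at B4: IN[B4] = OUT[B3] = {b*c}

Answer: {b*c}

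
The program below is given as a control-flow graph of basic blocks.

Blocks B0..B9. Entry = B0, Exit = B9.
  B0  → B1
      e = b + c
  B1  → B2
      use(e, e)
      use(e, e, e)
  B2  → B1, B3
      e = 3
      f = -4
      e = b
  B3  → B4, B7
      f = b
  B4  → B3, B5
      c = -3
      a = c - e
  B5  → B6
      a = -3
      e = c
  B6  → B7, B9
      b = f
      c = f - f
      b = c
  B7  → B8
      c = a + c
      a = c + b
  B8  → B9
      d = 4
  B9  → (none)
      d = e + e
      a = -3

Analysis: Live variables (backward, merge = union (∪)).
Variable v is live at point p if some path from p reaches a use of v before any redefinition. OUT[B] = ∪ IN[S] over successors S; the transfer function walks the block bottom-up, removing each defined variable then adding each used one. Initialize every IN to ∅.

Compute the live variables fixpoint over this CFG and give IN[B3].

Per-block solution:
  B0:  IN={a, b, c}  OUT={a, b, c, e}
  B1:  IN={a, b, c, e}  OUT={a, b, c}
  B2:  IN={a, b, c}  OUT={a, b, c, e}
  B3:  IN={a, b, c, e}  OUT={a, b, c, e, f}
  B4:  IN={b, e, f}  OUT={a, b, c, e, f}
  B5:  IN={c, f}  OUT={a, e, f}
  B6:  IN={a, e, f}  OUT={a, b, c, e}
  B7:  IN={a, b, c, e}  OUT={e}
  B8:  IN={e}  OUT={e}
  B9:  IN={e}  OUT={}

Merge at B3: OUT[B3] = IN[B4] ⊔ IN[B7] = {a, b, c, e, f}
Applying B3's transfer function to that OUT value gives IN[B3] (row B3 above).

Answer: {a, b, c, e}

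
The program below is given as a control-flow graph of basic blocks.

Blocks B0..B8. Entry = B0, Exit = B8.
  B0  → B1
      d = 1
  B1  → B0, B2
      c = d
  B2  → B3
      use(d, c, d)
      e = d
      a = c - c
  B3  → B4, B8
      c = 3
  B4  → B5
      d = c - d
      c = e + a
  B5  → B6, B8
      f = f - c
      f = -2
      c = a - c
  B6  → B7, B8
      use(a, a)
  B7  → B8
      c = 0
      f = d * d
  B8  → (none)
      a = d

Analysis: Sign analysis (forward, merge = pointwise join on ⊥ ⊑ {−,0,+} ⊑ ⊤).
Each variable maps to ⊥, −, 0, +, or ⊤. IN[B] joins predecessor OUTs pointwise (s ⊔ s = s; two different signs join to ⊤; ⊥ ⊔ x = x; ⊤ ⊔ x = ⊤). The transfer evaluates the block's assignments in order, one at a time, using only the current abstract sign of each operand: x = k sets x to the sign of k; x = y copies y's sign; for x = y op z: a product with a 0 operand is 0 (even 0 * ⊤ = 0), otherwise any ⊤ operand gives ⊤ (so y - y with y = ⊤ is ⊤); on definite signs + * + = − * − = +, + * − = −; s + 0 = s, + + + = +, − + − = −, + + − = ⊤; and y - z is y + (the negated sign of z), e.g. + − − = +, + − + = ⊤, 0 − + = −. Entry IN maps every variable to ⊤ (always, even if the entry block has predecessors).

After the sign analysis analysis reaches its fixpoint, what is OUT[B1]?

Answer: {a: ⊤, b: ⊤, c: +, d: +, e: ⊤, f: ⊤}

Working:
Per-block solution:
  B0:  IN=(all ⊤)  OUT={d:+; rest ⊤}
  B1:  IN={d:+; rest ⊤}  OUT={c:+, d:+; rest ⊤}
  B2:  IN={c:+, d:+; rest ⊤}  OUT={c:+, d:+, e:+; rest ⊤}
  B3:  IN={c:+, d:+, e:+; rest ⊤}  OUT={c:+, d:+, e:+; rest ⊤}
  B4:  IN={c:+, d:+, e:+; rest ⊤}  OUT={e:+; rest ⊤}
  B5:  IN={e:+; rest ⊤}  OUT={e:+, f:-; rest ⊤}
  B6:  IN={e:+, f:-; rest ⊤}  OUT={e:+, f:-; rest ⊤}
  B7:  IN={e:+, f:-; rest ⊤}  OUT={c:0, e:+; rest ⊤}
  B8:  IN={e:+; rest ⊤}  OUT={e:+; rest ⊤}

Merge at B1: IN[B1] = OUT[B0] = {a: ⊤, b: ⊤, c: ⊤, d: +, e: ⊤, f: ⊤}
Applying B1's transfer function to that IN value gives OUT[B1] (row B1 above).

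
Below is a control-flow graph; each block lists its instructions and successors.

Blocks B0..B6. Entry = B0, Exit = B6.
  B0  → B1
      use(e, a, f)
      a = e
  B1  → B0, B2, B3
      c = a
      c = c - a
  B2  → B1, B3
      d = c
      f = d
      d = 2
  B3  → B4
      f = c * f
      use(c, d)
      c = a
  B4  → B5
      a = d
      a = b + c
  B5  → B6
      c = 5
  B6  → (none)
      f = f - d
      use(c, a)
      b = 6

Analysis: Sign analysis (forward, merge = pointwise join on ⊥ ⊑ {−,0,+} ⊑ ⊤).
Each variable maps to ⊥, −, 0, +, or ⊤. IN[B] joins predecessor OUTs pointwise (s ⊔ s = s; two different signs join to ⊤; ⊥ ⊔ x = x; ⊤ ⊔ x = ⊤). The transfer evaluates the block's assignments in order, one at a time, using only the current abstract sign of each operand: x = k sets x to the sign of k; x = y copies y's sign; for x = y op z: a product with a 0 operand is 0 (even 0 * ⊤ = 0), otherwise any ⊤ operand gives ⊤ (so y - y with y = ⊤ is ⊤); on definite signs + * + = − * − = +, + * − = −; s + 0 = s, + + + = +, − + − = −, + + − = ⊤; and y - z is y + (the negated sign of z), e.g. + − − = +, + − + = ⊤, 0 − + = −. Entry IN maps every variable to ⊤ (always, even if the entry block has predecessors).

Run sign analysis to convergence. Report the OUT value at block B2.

Answer: {a: ⊤, b: ⊤, c: ⊤, d: +, e: ⊤, f: ⊤}

Trace:
Converged values:
  B0:   IN=(all ⊤)   OUT=(all ⊤)
  B1:   IN=(all ⊤)   OUT=(all ⊤)
  B2:   IN=(all ⊤)   OUT={d:+; rest ⊤}
  B3:   IN=(all ⊤)   OUT=(all ⊤)
  B4:   IN=(all ⊤)   OUT=(all ⊤)
  B5:   IN=(all ⊤)   OUT={c:+; rest ⊤}
  B6:   IN={c:+; rest ⊤}   OUT={b:+, c:+; rest ⊤}

Merge at B2: IN[B2] = OUT[B1] = {a: ⊤, b: ⊤, c: ⊤, d: ⊤, e: ⊤, f: ⊤}
Applying B2's transfer function to that IN value gives OUT[B2] (row B2 above).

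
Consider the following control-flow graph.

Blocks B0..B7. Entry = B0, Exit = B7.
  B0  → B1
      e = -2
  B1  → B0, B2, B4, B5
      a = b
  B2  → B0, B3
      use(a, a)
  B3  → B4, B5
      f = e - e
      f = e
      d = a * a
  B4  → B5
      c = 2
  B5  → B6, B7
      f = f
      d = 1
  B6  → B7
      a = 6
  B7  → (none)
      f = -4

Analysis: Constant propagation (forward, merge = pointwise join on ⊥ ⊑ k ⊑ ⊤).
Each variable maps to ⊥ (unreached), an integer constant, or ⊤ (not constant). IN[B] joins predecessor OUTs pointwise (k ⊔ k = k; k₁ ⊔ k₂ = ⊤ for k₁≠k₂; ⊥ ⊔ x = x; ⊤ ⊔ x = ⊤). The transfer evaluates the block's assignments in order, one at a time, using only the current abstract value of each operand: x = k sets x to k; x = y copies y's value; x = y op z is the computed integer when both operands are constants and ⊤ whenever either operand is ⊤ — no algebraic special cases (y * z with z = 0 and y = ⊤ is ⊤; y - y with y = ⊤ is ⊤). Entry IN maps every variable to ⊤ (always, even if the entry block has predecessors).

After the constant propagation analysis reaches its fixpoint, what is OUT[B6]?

Converged values:
  B0:   IN=(all ⊤)   OUT={e:-2; rest ⊤}
  B1:   IN={e:-2; rest ⊤}   OUT={e:-2; rest ⊤}
  B2:   IN={e:-2; rest ⊤}   OUT={e:-2; rest ⊤}
  B3:   IN={e:-2; rest ⊤}   OUT={e:-2, f:-2; rest ⊤}
  B4:   IN={e:-2; rest ⊤}   OUT={c:2, e:-2; rest ⊤}
  B5:   IN={e:-2; rest ⊤}   OUT={d:1, e:-2; rest ⊤}
  B6:   IN={d:1, e:-2; rest ⊤}   OUT={a:6, d:1, e:-2; rest ⊤}
  B7:   IN={d:1, e:-2; rest ⊤}   OUT={d:1, e:-2, f:-4; rest ⊤}

Merge at B6: IN[B6] = OUT[B5] = {a: ⊤, b: ⊤, c: ⊤, d: 1, e: -2, f: ⊤}
Applying B6's transfer function to that IN value gives OUT[B6] (row B6 above).

Answer: {a: 6, b: ⊤, c: ⊤, d: 1, e: -2, f: ⊤}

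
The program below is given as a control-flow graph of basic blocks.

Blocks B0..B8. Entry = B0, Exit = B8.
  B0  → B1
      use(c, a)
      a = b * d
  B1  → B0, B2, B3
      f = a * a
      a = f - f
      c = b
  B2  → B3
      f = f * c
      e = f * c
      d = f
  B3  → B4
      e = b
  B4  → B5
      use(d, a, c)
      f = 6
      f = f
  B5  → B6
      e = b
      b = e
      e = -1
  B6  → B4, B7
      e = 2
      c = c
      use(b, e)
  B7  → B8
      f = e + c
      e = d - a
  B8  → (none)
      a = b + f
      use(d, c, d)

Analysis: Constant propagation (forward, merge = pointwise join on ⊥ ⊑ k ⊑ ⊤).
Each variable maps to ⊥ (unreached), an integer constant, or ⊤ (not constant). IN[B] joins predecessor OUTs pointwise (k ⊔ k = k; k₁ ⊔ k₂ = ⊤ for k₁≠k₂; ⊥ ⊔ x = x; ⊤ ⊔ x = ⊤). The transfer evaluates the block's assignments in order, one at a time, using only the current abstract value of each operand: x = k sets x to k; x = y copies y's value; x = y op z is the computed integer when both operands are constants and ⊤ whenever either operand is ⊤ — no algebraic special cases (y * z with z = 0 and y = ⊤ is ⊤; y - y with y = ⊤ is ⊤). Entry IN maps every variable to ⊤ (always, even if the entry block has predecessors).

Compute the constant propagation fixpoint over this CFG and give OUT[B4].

Fixpoint table:
  B0:   IN=(all ⊤)   OUT=(all ⊤)
  B1:   IN=(all ⊤)   OUT=(all ⊤)
  B2:   IN=(all ⊤)   OUT=(all ⊤)
  B3:   IN=(all ⊤)   OUT=(all ⊤)
  B4:   IN=(all ⊤)   OUT={f:6; rest ⊤}
  B5:   IN={f:6; rest ⊤}   OUT={e:-1, f:6; rest ⊤}
  B6:   IN={e:-1, f:6; rest ⊤}   OUT={e:2, f:6; rest ⊤}
  B7:   IN={e:2, f:6; rest ⊤}   OUT=(all ⊤)
  B8:   IN=(all ⊤)   OUT=(all ⊤)

Merge at B4: IN[B4] = OUT[B3] ⊔ OUT[B6] = {a: ⊤, b: ⊤, c: ⊤, d: ⊤, e: ⊤, f: ⊤}
Applying B4's transfer function to that IN value gives OUT[B4] (row B4 above).

Answer: {a: ⊤, b: ⊤, c: ⊤, d: ⊤, e: ⊤, f: 6}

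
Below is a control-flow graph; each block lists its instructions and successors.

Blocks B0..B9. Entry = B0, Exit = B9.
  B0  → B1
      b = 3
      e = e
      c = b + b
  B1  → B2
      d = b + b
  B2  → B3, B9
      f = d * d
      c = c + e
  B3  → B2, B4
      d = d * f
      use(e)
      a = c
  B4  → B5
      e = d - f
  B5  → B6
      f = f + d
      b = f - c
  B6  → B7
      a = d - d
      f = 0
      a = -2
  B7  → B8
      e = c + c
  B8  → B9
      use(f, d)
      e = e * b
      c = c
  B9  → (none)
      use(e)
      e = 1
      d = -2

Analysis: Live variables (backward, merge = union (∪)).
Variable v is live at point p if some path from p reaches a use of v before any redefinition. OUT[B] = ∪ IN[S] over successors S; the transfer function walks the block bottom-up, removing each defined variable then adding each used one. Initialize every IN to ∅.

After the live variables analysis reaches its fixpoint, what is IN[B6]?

Answer: {b, c, d}

Derivation:
Per-block solution:
  B0:  IN={e}  OUT={b, c, e}
  B1:  IN={b, c, e}  OUT={c, d, e}
  B2:  IN={c, d, e}  OUT={c, d, e, f}
  B3:  IN={c, d, e, f}  OUT={c, d, e, f}
  B4:  IN={c, d, f}  OUT={c, d, f}
  B5:  IN={c, d, f}  OUT={b, c, d}
  B6:  IN={b, c, d}  OUT={b, c, d, f}
  B7:  IN={b, c, d, f}  OUT={b, c, d, e, f}
  B8:  IN={b, c, d, e, f}  OUT={e}
  B9:  IN={e}  OUT={}

Merge at B6: OUT[B6] = IN[B7] = {b, c, d, f}
Applying B6's transfer function to that OUT value gives IN[B6] (row B6 above).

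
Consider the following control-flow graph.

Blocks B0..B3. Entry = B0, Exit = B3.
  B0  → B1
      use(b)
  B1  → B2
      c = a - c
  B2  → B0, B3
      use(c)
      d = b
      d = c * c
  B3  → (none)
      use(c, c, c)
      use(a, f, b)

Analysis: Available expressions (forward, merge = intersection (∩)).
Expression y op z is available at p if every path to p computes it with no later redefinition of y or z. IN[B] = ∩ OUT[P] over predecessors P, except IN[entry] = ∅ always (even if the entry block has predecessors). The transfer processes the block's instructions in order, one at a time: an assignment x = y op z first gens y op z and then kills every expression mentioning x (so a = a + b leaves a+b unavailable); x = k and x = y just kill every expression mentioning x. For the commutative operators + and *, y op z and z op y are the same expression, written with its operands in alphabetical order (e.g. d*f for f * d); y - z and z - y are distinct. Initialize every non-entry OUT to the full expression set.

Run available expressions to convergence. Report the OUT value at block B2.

Per-block solution:
  B0:   IN={}   OUT={}
  B1:   IN={}   OUT={}
  B2:   IN={}   OUT={c*c}
  B3:   IN={c*c}   OUT={c*c}

Merge at B2: IN[B2] = OUT[B1] = {}
Applying B2's transfer function to that IN value gives OUT[B2] (row B2 above).

Answer: {c*c}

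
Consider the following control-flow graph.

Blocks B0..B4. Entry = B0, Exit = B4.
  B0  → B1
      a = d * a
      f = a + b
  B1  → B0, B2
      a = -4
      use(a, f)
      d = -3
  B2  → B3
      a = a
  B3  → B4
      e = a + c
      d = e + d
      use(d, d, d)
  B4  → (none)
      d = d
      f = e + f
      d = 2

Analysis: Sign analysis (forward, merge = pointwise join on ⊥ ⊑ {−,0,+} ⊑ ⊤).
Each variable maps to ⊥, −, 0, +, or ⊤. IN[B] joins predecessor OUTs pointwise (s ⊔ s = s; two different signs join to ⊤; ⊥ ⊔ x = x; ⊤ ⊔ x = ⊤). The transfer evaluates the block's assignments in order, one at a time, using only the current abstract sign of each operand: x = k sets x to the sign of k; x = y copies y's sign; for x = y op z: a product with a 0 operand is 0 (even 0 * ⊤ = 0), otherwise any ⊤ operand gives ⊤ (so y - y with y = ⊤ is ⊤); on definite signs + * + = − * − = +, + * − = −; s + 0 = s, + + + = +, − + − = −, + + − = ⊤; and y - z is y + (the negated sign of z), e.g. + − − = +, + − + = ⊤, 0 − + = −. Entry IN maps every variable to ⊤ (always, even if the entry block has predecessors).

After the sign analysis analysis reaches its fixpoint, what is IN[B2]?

Answer: {a: -, b: ⊤, c: ⊤, d: -, e: ⊤, f: ⊤}

Derivation:
Converged values:
  B0:   IN=(all ⊤)   OUT=(all ⊤)
  B1:   IN=(all ⊤)   OUT={a:-, d:-; rest ⊤}
  B2:   IN={a:-, d:-; rest ⊤}   OUT={a:-, d:-; rest ⊤}
  B3:   IN={a:-, d:-; rest ⊤}   OUT={a:-; rest ⊤}
  B4:   IN={a:-; rest ⊤}   OUT={a:-, d:+; rest ⊤}

Merge at B2: IN[B2] = OUT[B1] = {a: -, b: ⊤, c: ⊤, d: -, e: ⊤, f: ⊤}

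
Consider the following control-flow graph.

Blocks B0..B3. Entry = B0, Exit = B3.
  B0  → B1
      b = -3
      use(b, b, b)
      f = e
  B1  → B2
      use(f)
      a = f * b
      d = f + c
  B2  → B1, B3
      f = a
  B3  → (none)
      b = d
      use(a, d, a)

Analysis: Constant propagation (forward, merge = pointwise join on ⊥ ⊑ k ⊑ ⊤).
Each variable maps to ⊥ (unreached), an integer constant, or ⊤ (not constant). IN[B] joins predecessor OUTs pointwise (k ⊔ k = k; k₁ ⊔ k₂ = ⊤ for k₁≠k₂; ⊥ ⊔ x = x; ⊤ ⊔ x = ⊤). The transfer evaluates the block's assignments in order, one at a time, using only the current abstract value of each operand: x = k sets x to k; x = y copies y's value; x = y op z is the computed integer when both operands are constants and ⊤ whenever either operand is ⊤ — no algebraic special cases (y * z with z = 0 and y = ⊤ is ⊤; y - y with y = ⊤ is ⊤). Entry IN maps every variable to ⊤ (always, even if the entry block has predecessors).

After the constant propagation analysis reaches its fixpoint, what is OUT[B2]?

Answer: {a: ⊤, b: -3, c: ⊤, d: ⊤, e: ⊤, f: ⊤}

Trace:
Fixpoint table:
  B0:   IN=(all ⊤)   OUT={b:-3; rest ⊤}
  B1:   IN={b:-3; rest ⊤}   OUT={b:-3; rest ⊤}
  B2:   IN={b:-3; rest ⊤}   OUT={b:-3; rest ⊤}
  B3:   IN={b:-3; rest ⊤}   OUT=(all ⊤)

Merge at B2: IN[B2] = OUT[B1] = {a: ⊤, b: -3, c: ⊤, d: ⊤, e: ⊤, f: ⊤}
Applying B2's transfer function to that IN value gives OUT[B2] (row B2 above).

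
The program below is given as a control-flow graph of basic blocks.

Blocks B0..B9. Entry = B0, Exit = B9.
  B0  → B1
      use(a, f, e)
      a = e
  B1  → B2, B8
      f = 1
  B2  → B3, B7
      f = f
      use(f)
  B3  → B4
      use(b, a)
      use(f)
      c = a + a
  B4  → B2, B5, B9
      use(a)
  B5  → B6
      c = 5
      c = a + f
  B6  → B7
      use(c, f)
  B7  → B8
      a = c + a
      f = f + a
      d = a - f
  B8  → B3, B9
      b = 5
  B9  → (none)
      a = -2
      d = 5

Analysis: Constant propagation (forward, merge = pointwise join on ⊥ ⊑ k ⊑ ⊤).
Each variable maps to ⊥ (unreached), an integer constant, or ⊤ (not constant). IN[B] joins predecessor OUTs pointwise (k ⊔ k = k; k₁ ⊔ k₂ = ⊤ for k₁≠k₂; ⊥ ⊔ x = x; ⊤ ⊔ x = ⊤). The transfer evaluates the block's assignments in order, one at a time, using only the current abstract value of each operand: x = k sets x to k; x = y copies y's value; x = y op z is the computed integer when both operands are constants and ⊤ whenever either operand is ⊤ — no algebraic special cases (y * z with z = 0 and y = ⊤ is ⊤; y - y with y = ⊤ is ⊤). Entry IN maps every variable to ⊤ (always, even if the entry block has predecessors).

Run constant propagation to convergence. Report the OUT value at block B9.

Per-block solution:
  B0:   IN=(all ⊤)   OUT=(all ⊤)
  B1:   IN=(all ⊤)   OUT={f:1; rest ⊤}
  B2:   IN=(all ⊤)   OUT=(all ⊤)
  B3:   IN=(all ⊤)   OUT=(all ⊤)
  B4:   IN=(all ⊤)   OUT=(all ⊤)
  B5:   IN=(all ⊤)   OUT=(all ⊤)
  B6:   IN=(all ⊤)   OUT=(all ⊤)
  B7:   IN=(all ⊤)   OUT=(all ⊤)
  B8:   IN=(all ⊤)   OUT={b:5; rest ⊤}
  B9:   IN=(all ⊤)   OUT={a:-2, d:5; rest ⊤}

Merge at B9: IN[B9] = OUT[B4] ⊔ OUT[B8] = {a: ⊤, b: ⊤, c: ⊤, d: ⊤, e: ⊤, f: ⊤}
Applying B9's transfer function to that IN value gives OUT[B9] (row B9 above).

Answer: {a: -2, b: ⊤, c: ⊤, d: 5, e: ⊤, f: ⊤}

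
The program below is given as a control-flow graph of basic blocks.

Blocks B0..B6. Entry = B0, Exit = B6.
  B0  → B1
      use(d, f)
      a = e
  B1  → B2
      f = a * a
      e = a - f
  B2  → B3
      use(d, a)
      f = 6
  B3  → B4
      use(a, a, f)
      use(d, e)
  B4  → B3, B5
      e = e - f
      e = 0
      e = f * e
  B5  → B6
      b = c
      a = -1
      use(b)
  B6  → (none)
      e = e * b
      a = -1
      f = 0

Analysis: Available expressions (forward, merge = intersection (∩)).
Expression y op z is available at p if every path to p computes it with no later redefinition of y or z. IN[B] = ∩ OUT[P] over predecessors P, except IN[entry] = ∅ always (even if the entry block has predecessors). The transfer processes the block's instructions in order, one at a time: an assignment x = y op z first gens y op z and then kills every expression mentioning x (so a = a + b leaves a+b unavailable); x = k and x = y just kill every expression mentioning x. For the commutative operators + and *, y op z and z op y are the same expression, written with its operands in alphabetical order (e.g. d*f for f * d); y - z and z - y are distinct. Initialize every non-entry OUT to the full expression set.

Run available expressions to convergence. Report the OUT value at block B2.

Answer: {a*a}

Derivation:
Per-block solution:
  B0: | IN={} | OUT={}
  B1: | IN={} | OUT={a*a, a-f}
  B2: | IN={a*a, a-f} | OUT={a*a}
  B3: | IN={a*a} | OUT={a*a}
  B4: | IN={a*a} | OUT={a*a}
  B5: | IN={a*a} | OUT={}
  B6: | IN={} | OUT={}

Merge at B2: IN[B2] = OUT[B1] = {a*a, a-f}
Applying B2's transfer function to that IN value gives OUT[B2] (row B2 above).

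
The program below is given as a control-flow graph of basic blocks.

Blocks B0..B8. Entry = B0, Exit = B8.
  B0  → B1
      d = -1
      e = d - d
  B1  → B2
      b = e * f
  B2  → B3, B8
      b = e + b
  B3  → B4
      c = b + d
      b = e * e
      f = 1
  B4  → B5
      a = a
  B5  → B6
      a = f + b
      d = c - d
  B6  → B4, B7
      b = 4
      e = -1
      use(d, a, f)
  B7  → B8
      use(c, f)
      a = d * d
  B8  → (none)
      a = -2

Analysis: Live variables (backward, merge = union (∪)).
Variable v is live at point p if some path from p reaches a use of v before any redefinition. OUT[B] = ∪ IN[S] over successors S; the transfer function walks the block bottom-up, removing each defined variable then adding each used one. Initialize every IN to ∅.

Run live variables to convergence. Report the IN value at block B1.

Answer: {a, d, e, f}

Working:
Fixpoint table:
  B0:  IN={a, f}  OUT={a, d, e, f}
  B1:  IN={a, d, e, f}  OUT={a, b, d, e}
  B2:  IN={a, b, d, e}  OUT={a, b, d, e}
  B3:  IN={a, b, d, e}  OUT={a, b, c, d, f}
  B4:  IN={a, b, c, d, f}  OUT={b, c, d, f}
  B5:  IN={b, c, d, f}  OUT={a, c, d, f}
  B6:  IN={a, c, d, f}  OUT={a, b, c, d, f}
  B7:  IN={c, d, f}  OUT={}
  B8:  IN={}  OUT={}

Merge at B1: OUT[B1] = IN[B2] = {a, b, d, e}
Applying B1's transfer function to that OUT value gives IN[B1] (row B1 above).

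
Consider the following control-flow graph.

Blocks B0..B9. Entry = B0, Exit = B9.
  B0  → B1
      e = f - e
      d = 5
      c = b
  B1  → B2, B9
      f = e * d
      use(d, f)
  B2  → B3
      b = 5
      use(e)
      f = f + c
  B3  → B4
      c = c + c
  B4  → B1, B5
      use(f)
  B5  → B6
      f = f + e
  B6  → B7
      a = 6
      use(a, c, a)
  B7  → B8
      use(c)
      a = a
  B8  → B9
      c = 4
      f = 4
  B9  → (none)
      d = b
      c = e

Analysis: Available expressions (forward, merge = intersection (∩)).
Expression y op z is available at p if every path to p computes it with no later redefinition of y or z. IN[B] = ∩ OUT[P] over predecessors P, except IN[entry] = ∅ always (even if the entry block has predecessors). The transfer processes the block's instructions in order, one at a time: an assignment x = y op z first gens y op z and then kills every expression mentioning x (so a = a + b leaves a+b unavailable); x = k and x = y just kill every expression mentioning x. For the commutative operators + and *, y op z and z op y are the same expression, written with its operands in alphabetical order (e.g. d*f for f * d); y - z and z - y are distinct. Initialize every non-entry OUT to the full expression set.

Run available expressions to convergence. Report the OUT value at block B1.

Answer: {d*e}

Working:
Converged values:
  B0: | IN={} | OUT={}
  B1: | IN={} | OUT={d*e}
  B2: | IN={d*e} | OUT={d*e}
  B3: | IN={d*e} | OUT={d*e}
  B4: | IN={d*e} | OUT={d*e}
  B5: | IN={d*e} | OUT={d*e}
  B6: | IN={d*e} | OUT={d*e}
  B7: | IN={d*e} | OUT={d*e}
  B8: | IN={d*e} | OUT={d*e}
  B9: | IN={d*e} | OUT={}

Merge at B1: IN[B1] = OUT[B0] ∩ OUT[B4] = {}
Applying B1's transfer function to that IN value gives OUT[B1] (row B1 above).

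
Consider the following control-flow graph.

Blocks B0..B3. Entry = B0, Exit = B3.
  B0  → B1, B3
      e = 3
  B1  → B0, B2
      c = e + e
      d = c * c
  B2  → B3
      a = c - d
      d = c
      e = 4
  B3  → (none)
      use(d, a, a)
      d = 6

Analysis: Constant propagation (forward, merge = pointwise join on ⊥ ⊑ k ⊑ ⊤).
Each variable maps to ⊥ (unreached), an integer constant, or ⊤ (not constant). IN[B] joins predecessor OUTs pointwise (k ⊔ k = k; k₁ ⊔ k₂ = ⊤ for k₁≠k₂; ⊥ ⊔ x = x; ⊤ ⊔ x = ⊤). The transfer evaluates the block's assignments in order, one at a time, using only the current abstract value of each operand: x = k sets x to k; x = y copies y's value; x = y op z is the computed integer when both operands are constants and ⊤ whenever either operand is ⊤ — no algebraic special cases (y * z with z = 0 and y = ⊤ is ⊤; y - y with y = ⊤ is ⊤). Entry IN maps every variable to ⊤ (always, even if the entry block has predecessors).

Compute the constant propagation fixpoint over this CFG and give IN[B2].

Answer: {a: ⊤, b: ⊤, c: 6, d: 36, e: 3, f: ⊤}

Trace:
Converged values:
  B0:  IN=(all ⊤)  OUT={e:3; rest ⊤}
  B1:  IN={e:3; rest ⊤}  OUT={c:6, d:36, e:3; rest ⊤}
  B2:  IN={c:6, d:36, e:3; rest ⊤}  OUT={a:-30, c:6, d:6, e:4; rest ⊤}
  B3:  IN=(all ⊤)  OUT={d:6; rest ⊤}

Merge at B2: IN[B2] = OUT[B1] = {a: ⊤, b: ⊤, c: 6, d: 36, e: 3, f: ⊤}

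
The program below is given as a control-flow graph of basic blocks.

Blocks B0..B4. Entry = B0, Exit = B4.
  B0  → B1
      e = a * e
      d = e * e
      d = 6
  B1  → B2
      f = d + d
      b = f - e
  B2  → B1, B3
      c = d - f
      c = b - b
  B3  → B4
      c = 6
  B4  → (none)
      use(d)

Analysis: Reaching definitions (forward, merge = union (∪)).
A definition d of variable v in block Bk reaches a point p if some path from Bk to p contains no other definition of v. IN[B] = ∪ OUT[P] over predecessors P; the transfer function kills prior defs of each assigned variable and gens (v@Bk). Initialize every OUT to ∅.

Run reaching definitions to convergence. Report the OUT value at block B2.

Answer: {b@B1, c@B2, d@B0, e@B0, f@B1}

Trace:
Fixpoint table:
  B0:  IN={}  OUT={d@B0, e@B0}
  B1:  IN={b@B1, c@B2, d@B0, e@B0, f@B1}  OUT={b@B1, c@B2, d@B0, e@B0, f@B1}
  B2:  IN={b@B1, c@B2, d@B0, e@B0, f@B1}  OUT={b@B1, c@B2, d@B0, e@B0, f@B1}
  B3:  IN={b@B1, c@B2, d@B0, e@B0, f@B1}  OUT={b@B1, c@B3, d@B0, e@B0, f@B1}
  B4:  IN={b@B1, c@B3, d@B0, e@B0, f@B1}  OUT={b@B1, c@B3, d@B0, e@B0, f@B1}

Merge at B2: IN[B2] = OUT[B1] = {b@B1, c@B2, d@B0, e@B0, f@B1}
Applying B2's transfer function to that IN value gives OUT[B2] (row B2 above).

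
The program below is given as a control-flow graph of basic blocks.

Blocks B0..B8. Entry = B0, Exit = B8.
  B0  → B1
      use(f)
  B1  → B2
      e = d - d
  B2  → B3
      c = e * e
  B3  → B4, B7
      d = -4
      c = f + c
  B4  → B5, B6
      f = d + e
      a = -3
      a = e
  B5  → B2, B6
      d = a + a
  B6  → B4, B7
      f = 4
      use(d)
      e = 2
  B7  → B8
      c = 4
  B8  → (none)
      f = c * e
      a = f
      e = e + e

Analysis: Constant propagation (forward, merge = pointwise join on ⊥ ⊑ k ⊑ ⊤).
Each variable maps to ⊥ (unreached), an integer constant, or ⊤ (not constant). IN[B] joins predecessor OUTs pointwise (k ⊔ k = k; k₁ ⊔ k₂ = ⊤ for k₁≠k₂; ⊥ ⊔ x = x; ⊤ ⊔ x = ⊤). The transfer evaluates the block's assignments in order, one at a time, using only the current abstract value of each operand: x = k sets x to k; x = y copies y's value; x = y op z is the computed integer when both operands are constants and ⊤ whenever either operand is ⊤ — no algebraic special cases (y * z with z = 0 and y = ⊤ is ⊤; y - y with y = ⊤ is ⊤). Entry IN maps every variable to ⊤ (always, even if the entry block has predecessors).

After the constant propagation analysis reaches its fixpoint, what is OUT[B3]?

Answer: {a: ⊤, b: ⊤, c: ⊤, d: -4, e: ⊤, f: ⊤}

Working:
Fixpoint table:
  B0:  IN=(all ⊤)  OUT=(all ⊤)
  B1:  IN=(all ⊤)  OUT=(all ⊤)
  B2:  IN=(all ⊤)  OUT=(all ⊤)
  B3:  IN=(all ⊤)  OUT={d:-4; rest ⊤}
  B4:  IN=(all ⊤)  OUT=(all ⊤)
  B5:  IN=(all ⊤)  OUT=(all ⊤)
  B6:  IN=(all ⊤)  OUT={e:2, f:4; rest ⊤}
  B7:  IN=(all ⊤)  OUT={c:4; rest ⊤}
  B8:  IN={c:4; rest ⊤}  OUT={c:4; rest ⊤}

Merge at B3: IN[B3] = OUT[B2] = {a: ⊤, b: ⊤, c: ⊤, d: ⊤, e: ⊤, f: ⊤}
Applying B3's transfer function to that IN value gives OUT[B3] (row B3 above).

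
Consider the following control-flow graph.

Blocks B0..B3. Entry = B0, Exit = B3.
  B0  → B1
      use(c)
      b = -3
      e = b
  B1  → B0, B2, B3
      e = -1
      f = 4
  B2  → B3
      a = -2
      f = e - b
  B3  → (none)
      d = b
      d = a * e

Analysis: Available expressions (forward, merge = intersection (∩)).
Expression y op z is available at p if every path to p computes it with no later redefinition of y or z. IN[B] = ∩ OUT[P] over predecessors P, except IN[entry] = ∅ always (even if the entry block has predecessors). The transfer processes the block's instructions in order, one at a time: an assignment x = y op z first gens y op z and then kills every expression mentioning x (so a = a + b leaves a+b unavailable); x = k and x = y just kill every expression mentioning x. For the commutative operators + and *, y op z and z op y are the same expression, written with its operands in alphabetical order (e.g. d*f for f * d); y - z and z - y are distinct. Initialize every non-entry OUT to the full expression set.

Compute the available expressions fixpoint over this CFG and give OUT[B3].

Answer: {a*e}

Derivation:
Per-block solution:
  B0:   IN={}   OUT={}
  B1:   IN={}   OUT={}
  B2:   IN={}   OUT={e-b}
  B3:   IN={}   OUT={a*e}

Merge at B3: IN[B3] = OUT[B1] ∩ OUT[B2] = {}
Applying B3's transfer function to that IN value gives OUT[B3] (row B3 above).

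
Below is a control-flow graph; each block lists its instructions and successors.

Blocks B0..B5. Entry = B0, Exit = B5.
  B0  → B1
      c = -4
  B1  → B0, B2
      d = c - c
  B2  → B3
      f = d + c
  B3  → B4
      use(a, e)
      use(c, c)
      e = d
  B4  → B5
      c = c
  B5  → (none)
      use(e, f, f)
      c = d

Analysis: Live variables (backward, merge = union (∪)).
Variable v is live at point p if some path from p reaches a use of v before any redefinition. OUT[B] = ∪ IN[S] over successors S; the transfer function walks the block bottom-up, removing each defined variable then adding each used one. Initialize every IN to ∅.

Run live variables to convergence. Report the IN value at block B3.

Per-block solution:
  B0:  IN={a, e}  OUT={a, c, e}
  B1:  IN={a, c, e}  OUT={a, c, d, e}
  B2:  IN={a, c, d, e}  OUT={a, c, d, e, f}
  B3:  IN={a, c, d, e, f}  OUT={c, d, e, f}
  B4:  IN={c, d, e, f}  OUT={d, e, f}
  B5:  IN={d, e, f}  OUT={}

Merge at B3: OUT[B3] = IN[B4] = {c, d, e, f}
Applying B3's transfer function to that OUT value gives IN[B3] (row B3 above).

Answer: {a, c, d, e, f}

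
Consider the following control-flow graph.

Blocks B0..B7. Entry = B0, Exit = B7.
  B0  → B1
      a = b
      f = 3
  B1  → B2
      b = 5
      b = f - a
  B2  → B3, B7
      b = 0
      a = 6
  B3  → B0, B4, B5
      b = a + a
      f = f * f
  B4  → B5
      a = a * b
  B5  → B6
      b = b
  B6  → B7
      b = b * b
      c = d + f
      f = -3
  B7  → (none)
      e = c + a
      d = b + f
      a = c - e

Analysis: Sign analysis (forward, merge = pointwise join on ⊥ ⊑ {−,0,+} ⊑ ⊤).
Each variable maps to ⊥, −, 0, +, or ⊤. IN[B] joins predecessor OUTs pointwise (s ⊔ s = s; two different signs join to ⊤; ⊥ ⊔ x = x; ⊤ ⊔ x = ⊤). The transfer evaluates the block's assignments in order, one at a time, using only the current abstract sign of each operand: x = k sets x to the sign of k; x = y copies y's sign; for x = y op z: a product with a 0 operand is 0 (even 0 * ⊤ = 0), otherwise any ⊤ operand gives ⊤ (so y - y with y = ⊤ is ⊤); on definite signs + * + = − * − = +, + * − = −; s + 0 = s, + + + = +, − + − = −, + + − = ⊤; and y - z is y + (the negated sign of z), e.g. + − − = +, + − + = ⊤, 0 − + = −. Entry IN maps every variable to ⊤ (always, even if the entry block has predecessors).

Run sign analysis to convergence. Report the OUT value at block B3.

Answer: {a: +, b: +, c: ⊤, d: ⊤, e: ⊤, f: +}

Derivation:
Fixpoint table:
  B0:   IN=(all ⊤)   OUT={f:+; rest ⊤}
  B1:   IN={f:+; rest ⊤}   OUT={f:+; rest ⊤}
  B2:   IN={f:+; rest ⊤}   OUT={a:+, b:0, f:+; rest ⊤}
  B3:   IN={a:+, b:0, f:+; rest ⊤}   OUT={a:+, b:+, f:+; rest ⊤}
  B4:   IN={a:+, b:+, f:+; rest ⊤}   OUT={a:+, b:+, f:+; rest ⊤}
  B5:   IN={a:+, b:+, f:+; rest ⊤}   OUT={a:+, b:+, f:+; rest ⊤}
  B6:   IN={a:+, b:+, f:+; rest ⊤}   OUT={a:+, b:+, f:-; rest ⊤}
  B7:   IN={a:+; rest ⊤}   OUT=(all ⊤)

Merge at B3: IN[B3] = OUT[B2] = {a: +, b: 0, c: ⊤, d: ⊤, e: ⊤, f: +}
Applying B3's transfer function to that IN value gives OUT[B3] (row B3 above).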